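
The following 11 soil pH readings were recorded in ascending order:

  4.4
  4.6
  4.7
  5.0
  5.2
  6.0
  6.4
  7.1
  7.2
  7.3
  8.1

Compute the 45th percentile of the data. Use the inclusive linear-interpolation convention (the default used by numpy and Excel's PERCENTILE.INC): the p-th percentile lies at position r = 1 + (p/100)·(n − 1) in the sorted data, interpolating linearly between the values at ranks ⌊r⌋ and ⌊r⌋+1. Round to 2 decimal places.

n = 11.
r = 1 + (45/100)·(11 − 1) = 1 + 4.5 = 5.5.
Rank 5 is 5.2 and rank 6 is 6.0.
Interpolate: 5.2 + 0.5·(6.0 − 5.2) = 5.2 + 0.5·0.8 = 5.6.

5.60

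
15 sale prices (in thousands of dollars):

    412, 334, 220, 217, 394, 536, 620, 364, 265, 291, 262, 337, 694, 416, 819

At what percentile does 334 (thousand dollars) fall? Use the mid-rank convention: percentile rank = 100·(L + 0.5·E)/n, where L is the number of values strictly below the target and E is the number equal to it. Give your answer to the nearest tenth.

Sorted: 217, 220, 262, 265, 291, 334, 337, 364, 394, 412, 416, 536, 620, 694, 819.
Count below 334: L = 5; count equal: E = 1; n = 15.
Percentile rank = 100·(5 + 0.5·1)/15 = 100·5.5/15 = 36.67.

36.7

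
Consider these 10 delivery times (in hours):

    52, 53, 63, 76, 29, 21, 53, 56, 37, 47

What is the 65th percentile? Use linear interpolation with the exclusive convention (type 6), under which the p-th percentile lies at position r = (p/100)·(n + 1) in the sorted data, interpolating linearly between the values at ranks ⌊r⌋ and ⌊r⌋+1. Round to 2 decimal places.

53.45

Sorted: 21, 29, 37, 47, 52, 53, 53, 56, 63, 76.
n = 10.
r = (65/100)·(10 + 1) = 7.15.
Rank 7 is 53 and rank 8 is 56.
Interpolate: 53 + 0.15·(56 − 53) = 53 + 0.15·3 = 53.45.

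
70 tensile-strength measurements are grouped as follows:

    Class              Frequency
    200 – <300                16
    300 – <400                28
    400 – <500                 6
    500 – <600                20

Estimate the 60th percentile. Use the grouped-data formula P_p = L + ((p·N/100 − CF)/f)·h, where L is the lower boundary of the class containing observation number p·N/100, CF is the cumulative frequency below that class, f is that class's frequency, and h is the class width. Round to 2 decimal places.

392.86

N = 70; target position k = 60/100 · 70 = 42.
Cumulative frequencies: 16, 44, 50, 70.
Observation 42 falls in the class 300 – <400.
L = 300, CF = 16, f = 28, h = 100.
P60 = 300 + ((42 − 16)/28)·100 = 300 + 92.8571 = 392.857.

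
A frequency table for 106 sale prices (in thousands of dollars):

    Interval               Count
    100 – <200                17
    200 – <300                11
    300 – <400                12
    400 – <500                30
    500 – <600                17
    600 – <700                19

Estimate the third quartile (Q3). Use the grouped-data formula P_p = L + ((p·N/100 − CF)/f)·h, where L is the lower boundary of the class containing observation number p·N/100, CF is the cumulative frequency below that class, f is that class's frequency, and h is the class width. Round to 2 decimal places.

555.88

N = 106; target position k = 75/100 · 106 = 79.5.
Cumulative frequencies: 17, 28, 40, 70, 87, 106.
Observation 79.5 falls in the class 500 – <600.
L = 500, CF = 70, f = 17, h = 100.
P75 = 500 + ((79.5 − 70)/17)·100 = 500 + 55.8824 = 555.882.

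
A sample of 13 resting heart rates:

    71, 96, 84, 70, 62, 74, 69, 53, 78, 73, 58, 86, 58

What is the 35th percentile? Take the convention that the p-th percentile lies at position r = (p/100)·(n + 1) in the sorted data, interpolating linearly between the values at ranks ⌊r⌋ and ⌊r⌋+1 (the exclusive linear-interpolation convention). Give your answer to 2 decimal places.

68.30

Sorted: 53, 58, 58, 62, 69, 70, 71, 73, 74, 78, 84, 86, 96.
n = 13.
r = (35/100)·(13 + 1) = 4.9.
Rank 4 is 62 and rank 5 is 69.
Interpolate: 62 + 0.9·(69 − 62) = 62 + 0.9·7 = 68.3.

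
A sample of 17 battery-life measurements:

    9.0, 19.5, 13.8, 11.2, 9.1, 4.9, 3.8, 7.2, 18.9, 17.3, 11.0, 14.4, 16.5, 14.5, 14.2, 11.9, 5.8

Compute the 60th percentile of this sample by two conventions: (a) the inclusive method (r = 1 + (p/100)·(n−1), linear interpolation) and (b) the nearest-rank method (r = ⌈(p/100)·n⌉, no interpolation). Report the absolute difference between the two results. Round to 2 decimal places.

Sorted: 3.8, 4.9, 5.8, 7.2, 9.0, 9.1, 11.0, 11.2, 11.9, 13.8, 14.2, 14.4, 14.5, 16.5, 17.3, 18.9, 19.5.
n = 17.
(a) r = 10.6; between ranks 10 (13.8) and 11 (14.2): 14.04.
(b) the nearest-rank method: rank 11 → 14.2.
|14.04 − 14.2| = 0.16.

0.16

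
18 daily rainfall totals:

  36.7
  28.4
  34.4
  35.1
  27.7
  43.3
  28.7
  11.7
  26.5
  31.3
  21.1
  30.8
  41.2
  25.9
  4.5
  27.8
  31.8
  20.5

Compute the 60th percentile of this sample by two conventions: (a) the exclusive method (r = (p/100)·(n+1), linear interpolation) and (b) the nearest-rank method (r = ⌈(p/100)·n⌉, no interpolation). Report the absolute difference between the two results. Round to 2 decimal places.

Sorted: 4.5, 11.7, 20.5, 21.1, 25.9, 26.5, 27.7, 27.8, 28.4, 28.7, 30.8, 31.3, 31.8, 34.4, 35.1, 36.7, 41.2, 43.3.
n = 18.
(a) r = 11.4; between ranks 11 (30.8) and 12 (31.3): 31.
(b) the nearest-rank method: rank 11 → 30.8.
|31 − 30.8| = 0.2.

0.20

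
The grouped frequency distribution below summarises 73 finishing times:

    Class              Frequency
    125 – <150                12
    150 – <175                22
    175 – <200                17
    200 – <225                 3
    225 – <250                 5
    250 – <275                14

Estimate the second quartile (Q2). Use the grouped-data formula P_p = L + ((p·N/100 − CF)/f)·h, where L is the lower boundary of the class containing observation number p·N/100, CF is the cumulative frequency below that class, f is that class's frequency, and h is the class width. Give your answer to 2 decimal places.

N = 73; target position k = 50/100 · 73 = 36.5.
Cumulative frequencies: 12, 34, 51, 54, 59, 73.
Observation 36.5 falls in the class 175 – <200.
L = 175, CF = 34, f = 17, h = 25.
P50 = 175 + ((36.5 − 34)/17)·25 = 175 + 3.67647 = 178.676.

178.68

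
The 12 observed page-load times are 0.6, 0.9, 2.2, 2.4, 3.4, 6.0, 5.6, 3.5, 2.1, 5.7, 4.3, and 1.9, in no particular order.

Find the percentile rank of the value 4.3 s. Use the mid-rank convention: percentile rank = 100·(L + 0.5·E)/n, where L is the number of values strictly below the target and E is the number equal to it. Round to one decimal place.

70.8

Sorted: 0.6, 0.9, 1.9, 2.1, 2.2, 2.4, 3.4, 3.5, 4.3, 5.6, 5.7, 6.0.
Count below 4.3: L = 8; count equal: E = 1; n = 12.
Percentile rank = 100·(8 + 0.5·1)/12 = 100·8.5/12 = 70.83.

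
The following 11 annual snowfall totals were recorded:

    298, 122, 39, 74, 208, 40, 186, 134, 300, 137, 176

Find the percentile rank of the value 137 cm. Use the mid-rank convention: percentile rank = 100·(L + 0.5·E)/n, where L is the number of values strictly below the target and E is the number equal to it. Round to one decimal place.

Sorted: 39, 40, 74, 122, 134, 137, 176, 186, 208, 298, 300.
Count below 137: L = 5; count equal: E = 1; n = 11.
Percentile rank = 100·(5 + 0.5·1)/11 = 100·5.5/11 = 50.

50.0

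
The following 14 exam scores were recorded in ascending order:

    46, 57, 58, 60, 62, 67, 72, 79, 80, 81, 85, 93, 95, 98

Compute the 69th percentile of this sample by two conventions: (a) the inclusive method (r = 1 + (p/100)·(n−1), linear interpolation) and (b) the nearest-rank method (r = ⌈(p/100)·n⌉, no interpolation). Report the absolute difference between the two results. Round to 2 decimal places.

0.03

n = 14.
(a) r = 9.97; between ranks 9 (80) and 10 (81): 80.97.
(b) the nearest-rank method: rank 10 → 81.
|80.97 − 81| = 0.03.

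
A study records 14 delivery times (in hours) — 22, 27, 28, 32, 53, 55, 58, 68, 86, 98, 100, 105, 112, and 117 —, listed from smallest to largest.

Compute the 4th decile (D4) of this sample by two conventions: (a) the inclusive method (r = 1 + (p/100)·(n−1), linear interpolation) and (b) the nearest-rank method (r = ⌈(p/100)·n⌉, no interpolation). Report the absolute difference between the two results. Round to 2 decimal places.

n = 14.
(a) r = 6.2; between ranks 6 (55) and 7 (58): 55.6.
(b) the nearest-rank method: rank 6 → 55.
|55.6 − 55| = 0.6.

0.60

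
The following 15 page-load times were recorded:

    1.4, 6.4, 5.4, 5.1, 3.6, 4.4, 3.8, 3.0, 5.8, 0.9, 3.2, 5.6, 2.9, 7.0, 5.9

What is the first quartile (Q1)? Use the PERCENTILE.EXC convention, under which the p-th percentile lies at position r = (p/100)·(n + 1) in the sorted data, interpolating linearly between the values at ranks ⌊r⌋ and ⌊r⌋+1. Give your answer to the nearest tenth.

Sorted: 0.9, 1.4, 2.9, 3.0, 3.2, 3.6, 3.8, 4.4, 5.1, 5.4, 5.6, 5.8, 5.9, 6.4, 7.0.
n = 15.
r = (25/100)·(15 + 1) = 4.
r is an integer, so P25 is the value at rank 4: 3.0.

3.0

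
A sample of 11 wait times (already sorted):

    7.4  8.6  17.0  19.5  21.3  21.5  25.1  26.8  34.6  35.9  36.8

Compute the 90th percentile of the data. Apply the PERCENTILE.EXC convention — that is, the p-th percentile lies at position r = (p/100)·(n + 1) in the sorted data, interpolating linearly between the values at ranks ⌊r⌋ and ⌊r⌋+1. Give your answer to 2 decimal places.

n = 11.
r = (90/100)·(11 + 1) = 10.8.
Rank 10 is 35.9 and rank 11 is 36.8.
Interpolate: 35.9 + 0.8·(36.8 − 35.9) = 35.9 + 0.8·0.9 = 36.62.

36.62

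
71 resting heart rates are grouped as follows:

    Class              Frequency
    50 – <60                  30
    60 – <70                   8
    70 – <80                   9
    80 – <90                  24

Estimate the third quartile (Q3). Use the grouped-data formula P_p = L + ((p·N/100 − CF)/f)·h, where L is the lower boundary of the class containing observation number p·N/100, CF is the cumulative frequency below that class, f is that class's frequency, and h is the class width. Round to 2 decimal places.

N = 71; target position k = 75/100 · 71 = 53.25.
Cumulative frequencies: 30, 38, 47, 71.
Observation 53.25 falls in the class 80 – <90.
L = 80, CF = 47, f = 24, h = 10.
P75 = 80 + ((53.25 − 47)/24)·10 = 80 + 2.60417 = 82.6042.

82.60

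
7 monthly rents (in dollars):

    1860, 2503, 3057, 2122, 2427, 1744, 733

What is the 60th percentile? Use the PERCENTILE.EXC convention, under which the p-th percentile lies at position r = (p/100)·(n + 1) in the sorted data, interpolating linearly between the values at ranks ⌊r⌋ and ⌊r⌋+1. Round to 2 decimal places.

Sorted: 733, 1744, 1860, 2122, 2427, 2503, 3057.
n = 7.
r = (60/100)·(7 + 1) = 4.8.
Rank 4 is 2122 and rank 5 is 2427.
Interpolate: 2122 + 0.8·(2427 − 2122) = 2122 + 0.8·305 = 2366.

2366.00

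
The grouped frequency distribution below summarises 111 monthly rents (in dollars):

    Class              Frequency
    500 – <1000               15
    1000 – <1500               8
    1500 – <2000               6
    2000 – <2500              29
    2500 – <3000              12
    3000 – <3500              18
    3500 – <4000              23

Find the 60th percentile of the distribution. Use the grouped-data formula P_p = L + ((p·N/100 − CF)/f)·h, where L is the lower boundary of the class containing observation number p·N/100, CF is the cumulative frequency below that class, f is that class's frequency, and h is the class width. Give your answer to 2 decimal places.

N = 111; target position k = 60/100 · 111 = 66.6.
Cumulative frequencies: 15, 23, 29, 58, 70, 88, 111.
Observation 66.6 falls in the class 2500 – <3000.
L = 2500, CF = 58, f = 12, h = 500.
P60 = 2500 + ((66.6 − 58)/12)·500 = 2500 + 358.333 = 2858.33.

2858.33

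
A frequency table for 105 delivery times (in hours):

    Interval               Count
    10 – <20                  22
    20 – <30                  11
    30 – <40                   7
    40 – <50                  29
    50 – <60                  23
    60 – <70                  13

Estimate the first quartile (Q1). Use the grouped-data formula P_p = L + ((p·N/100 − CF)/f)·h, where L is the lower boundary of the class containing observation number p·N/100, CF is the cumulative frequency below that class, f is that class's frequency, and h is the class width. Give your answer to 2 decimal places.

23.86

N = 105; target position k = 25/100 · 105 = 26.25.
Cumulative frequencies: 22, 33, 40, 69, 92, 105.
Observation 26.25 falls in the class 20 – <30.
L = 20, CF = 22, f = 11, h = 10.
P25 = 20 + ((26.25 − 22)/11)·10 = 20 + 3.86364 = 23.8636.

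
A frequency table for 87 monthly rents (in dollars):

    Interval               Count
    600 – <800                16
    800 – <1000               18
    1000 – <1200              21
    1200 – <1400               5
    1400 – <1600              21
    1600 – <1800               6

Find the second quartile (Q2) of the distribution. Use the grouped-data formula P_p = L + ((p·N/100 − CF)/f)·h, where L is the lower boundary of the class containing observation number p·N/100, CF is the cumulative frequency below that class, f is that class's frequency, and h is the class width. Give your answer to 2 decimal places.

N = 87; target position k = 50/100 · 87 = 43.5.
Cumulative frequencies: 16, 34, 55, 60, 81, 87.
Observation 43.5 falls in the class 1000 – <1200.
L = 1000, CF = 34, f = 21, h = 200.
P50 = 1000 + ((43.5 − 34)/21)·200 = 1000 + 90.4762 = 1090.48.

1090.48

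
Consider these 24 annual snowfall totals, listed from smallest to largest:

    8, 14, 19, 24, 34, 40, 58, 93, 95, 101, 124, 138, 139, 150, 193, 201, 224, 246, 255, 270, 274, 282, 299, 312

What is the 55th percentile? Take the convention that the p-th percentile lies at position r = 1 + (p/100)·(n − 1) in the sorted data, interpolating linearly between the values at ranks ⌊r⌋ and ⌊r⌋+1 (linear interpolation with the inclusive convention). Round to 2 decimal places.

n = 24.
r = 1 + (55/100)·(24 − 1) = 1 + 12.65 = 13.65.
Rank 13 is 139 and rank 14 is 150.
Interpolate: 139 + 0.65·(150 − 139) = 139 + 0.65·11 = 146.15.

146.15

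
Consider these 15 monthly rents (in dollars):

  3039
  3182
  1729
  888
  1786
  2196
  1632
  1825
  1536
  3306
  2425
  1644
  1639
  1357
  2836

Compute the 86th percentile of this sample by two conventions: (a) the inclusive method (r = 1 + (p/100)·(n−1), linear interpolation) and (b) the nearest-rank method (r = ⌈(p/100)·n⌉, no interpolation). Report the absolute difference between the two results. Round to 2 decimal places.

Sorted: 888, 1357, 1536, 1632, 1639, 1644, 1729, 1786, 1825, 2196, 2425, 2836, 3039, 3182, 3306.
n = 15.
(a) r = 13.04; between ranks 13 (3039) and 14 (3182): 3044.72.
(b) the nearest-rank method: rank 13 → 3039.
|3044.72 − 3039| = 5.72.

5.72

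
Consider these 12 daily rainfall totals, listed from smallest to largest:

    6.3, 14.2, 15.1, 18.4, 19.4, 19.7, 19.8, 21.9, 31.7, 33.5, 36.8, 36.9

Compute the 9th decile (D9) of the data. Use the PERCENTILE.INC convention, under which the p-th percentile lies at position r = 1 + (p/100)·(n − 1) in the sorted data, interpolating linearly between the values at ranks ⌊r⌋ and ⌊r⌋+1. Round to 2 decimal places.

n = 12.
r = 1 + (90/100)·(12 − 1) = 1 + 9.9 = 10.9.
Rank 10 is 33.5 and rank 11 is 36.8.
Interpolate: 33.5 + 0.9·(36.8 − 33.5) = 33.5 + 0.9·3.3 = 36.47.

36.47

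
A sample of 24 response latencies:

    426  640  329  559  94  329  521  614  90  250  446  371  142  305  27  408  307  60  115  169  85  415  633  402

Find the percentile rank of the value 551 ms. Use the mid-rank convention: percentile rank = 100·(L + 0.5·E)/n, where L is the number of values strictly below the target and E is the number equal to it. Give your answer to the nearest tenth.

Sorted: 27, 60, 85, 90, 94, 115, 142, 169, 250, 305, 307, 329, 329, 371, 402, 408, 415, 426, 446, 521, 559, 614, 633, 640.
Count below 551: L = 20; count equal: E = 0; n = 24.
Percentile rank = 100·(20 + 0.5·0)/24 = 100·20/24 = 83.33.

83.3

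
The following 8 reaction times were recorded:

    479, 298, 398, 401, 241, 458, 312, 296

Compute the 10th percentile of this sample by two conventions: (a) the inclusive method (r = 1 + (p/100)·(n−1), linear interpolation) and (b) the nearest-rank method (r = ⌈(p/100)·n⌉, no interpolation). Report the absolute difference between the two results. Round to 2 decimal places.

Sorted: 241, 296, 298, 312, 398, 401, 458, 479.
n = 8.
(a) r = 1.7; between ranks 1 (241) and 2 (296): 279.5.
(b) the nearest-rank method: rank 1 → 241.
|279.5 − 241| = 38.5.

38.50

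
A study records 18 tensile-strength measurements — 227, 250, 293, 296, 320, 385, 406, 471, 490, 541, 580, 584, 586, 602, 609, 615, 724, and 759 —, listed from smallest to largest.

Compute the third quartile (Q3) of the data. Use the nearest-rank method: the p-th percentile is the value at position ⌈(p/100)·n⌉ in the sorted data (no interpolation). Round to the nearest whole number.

n = 18.
Position = ⌈75/100 · 18⌉ = ⌈13.5⌉ = 14.
The value at rank 14 is 602.

602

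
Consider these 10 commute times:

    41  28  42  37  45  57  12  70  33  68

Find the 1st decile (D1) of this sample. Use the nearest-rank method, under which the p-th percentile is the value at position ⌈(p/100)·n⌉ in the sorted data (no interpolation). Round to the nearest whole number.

12

Sorted: 12, 28, 33, 37, 41, 42, 45, 57, 68, 70.
n = 10.
Position = ⌈10/100 · 10⌉ = ⌈1⌉ = 1.
The value at rank 1 is 12.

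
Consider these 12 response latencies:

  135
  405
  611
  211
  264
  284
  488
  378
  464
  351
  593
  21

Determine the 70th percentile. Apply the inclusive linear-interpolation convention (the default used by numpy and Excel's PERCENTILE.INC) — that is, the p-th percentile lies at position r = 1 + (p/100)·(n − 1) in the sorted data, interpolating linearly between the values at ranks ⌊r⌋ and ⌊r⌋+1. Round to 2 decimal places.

446.30

Sorted: 21, 135, 211, 264, 284, 351, 378, 405, 464, 488, 593, 611.
n = 12.
r = 1 + (70/100)·(12 − 1) = 1 + 7.7 = 8.7.
Rank 8 is 405 and rank 9 is 464.
Interpolate: 405 + 0.7·(464 − 405) = 405 + 0.7·59 = 446.3.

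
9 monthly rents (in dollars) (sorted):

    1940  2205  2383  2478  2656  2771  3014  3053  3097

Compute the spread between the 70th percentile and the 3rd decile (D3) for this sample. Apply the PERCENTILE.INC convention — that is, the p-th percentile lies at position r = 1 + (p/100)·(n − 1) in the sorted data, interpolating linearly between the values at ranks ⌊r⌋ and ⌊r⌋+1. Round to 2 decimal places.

n = 9.
P30: r = 3.4; ranks 3–4 are 2383, 2478; interpolating gives 2421.
P70: r = 6.6; ranks 6–7 are 2771, 3014; interpolating gives 2916.8.
Difference: 2916.8 − 2421 = 495.8.

495.80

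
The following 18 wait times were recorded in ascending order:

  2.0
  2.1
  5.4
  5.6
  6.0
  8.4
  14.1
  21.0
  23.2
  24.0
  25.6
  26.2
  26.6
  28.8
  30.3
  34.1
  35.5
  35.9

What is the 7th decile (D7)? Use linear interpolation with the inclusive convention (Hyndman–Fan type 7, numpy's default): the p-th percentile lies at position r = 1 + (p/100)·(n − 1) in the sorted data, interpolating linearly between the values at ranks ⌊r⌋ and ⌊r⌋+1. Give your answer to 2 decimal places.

n = 18.
r = 1 + (70/100)·(18 − 1) = 1 + 11.9 = 12.9.
Rank 12 is 26.2 and rank 13 is 26.6.
Interpolate: 26.2 + 0.9·(26.6 − 26.2) = 26.2 + 0.9·0.4 = 26.56.

26.56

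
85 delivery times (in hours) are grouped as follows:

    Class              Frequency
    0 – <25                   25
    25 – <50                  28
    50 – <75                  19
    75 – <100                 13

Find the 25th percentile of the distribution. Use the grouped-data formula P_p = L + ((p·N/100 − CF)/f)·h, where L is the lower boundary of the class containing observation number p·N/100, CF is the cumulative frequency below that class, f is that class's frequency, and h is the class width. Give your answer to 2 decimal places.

21.25

N = 85; target position k = 25/100 · 85 = 21.25.
Cumulative frequencies: 25, 53, 72, 85.
Observation 21.25 falls in the class 0 – <25.
L = 0, CF = 0, f = 25, h = 25.
P25 = 0 + ((21.25 − 0)/25)·25 = 0 + 21.25 = 21.25.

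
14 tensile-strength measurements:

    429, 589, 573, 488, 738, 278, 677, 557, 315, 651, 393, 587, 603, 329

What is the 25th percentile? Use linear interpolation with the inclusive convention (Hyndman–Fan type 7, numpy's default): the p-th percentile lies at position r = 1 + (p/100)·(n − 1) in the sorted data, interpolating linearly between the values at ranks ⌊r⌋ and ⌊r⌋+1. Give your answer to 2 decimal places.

Sorted: 278, 315, 329, 393, 429, 488, 557, 573, 587, 589, 603, 651, 677, 738.
n = 14.
r = 1 + (25/100)·(14 − 1) = 1 + 3.25 = 4.25.
Rank 4 is 393 and rank 5 is 429.
Interpolate: 393 + 0.25·(429 − 393) = 393 + 0.25·36 = 402.

402.00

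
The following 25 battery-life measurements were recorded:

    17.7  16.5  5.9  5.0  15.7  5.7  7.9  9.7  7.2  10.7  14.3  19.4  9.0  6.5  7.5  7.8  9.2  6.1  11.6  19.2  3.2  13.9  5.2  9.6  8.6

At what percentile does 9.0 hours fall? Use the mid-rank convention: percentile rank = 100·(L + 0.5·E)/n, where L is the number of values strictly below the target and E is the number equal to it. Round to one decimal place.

Sorted: 3.2, 5.0, 5.2, 5.7, 5.9, 6.1, 6.5, 7.2, 7.5, 7.8, 7.9, 8.6, 9.0, 9.2, 9.6, 9.7, 10.7, 11.6, 13.9, 14.3, 15.7, 16.5, 17.7, 19.2, 19.4.
Count below 9.0: L = 12; count equal: E = 1; n = 25.
Percentile rank = 100·(12 + 0.5·1)/25 = 100·12.5/25 = 50.

50.0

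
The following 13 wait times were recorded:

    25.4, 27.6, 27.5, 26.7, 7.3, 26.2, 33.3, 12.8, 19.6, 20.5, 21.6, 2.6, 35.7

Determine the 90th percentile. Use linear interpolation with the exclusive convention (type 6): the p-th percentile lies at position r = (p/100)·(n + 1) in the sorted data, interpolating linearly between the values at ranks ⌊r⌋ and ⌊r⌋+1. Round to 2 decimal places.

Sorted: 2.6, 7.3, 12.8, 19.6, 20.5, 21.6, 25.4, 26.2, 26.7, 27.5, 27.6, 33.3, 35.7.
n = 13.
r = (90/100)·(13 + 1) = 12.6.
Rank 12 is 33.3 and rank 13 is 35.7.
Interpolate: 33.3 + 0.6·(35.7 − 33.3) = 33.3 + 0.6·2.4 = 34.74.

34.74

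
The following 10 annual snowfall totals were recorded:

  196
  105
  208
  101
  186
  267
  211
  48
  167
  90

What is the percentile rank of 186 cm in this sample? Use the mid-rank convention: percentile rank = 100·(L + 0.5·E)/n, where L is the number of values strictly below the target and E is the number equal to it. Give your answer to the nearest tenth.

Sorted: 48, 90, 101, 105, 167, 186, 196, 208, 211, 267.
Count below 186: L = 5; count equal: E = 1; n = 10.
Percentile rank = 100·(5 + 0.5·1)/10 = 100·5.5/10 = 55.

55.0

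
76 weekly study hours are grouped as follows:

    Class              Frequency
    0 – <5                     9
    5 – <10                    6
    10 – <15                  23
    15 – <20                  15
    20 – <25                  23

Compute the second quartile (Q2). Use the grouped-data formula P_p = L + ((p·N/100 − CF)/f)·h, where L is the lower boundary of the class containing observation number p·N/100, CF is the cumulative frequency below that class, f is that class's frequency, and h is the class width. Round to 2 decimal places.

N = 76; target position k = 50/100 · 76 = 38.
Cumulative frequencies: 9, 15, 38, 53, 76.
Observation 38 falls in the class 10 – <15.
L = 10, CF = 15, f = 23, h = 5.
P50 = 10 + ((38 − 15)/23)·5 = 10 + 5 = 15.

15.00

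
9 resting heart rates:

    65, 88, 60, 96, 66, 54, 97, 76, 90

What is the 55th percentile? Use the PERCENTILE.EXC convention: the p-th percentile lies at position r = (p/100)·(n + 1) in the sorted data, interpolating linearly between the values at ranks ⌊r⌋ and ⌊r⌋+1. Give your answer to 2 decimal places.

Sorted: 54, 60, 65, 66, 76, 88, 90, 96, 97.
n = 9.
r = (55/100)·(9 + 1) = 5.5.
Rank 5 is 76 and rank 6 is 88.
Interpolate: 76 + 0.5·(88 − 76) = 76 + 0.5·12 = 82.

82.00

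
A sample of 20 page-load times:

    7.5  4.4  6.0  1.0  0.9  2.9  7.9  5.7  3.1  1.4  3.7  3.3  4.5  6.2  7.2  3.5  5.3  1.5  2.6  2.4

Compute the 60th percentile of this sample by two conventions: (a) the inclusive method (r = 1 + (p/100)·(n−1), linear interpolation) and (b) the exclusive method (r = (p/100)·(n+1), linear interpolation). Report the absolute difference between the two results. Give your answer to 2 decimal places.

0.02

Sorted: 0.9, 1.0, 1.4, 1.5, 2.4, 2.6, 2.9, 3.1, 3.3, 3.5, 3.7, 4.4, 4.5, 5.3, 5.7, 6.0, 6.2, 7.2, 7.5, 7.9.
n = 20.
(a) r = 12.4; between ranks 12 (4.4) and 13 (4.5): 4.44.
(b) r = 12.6; between ranks 12 (4.4) and 13 (4.5): 4.46.
|4.44 − 4.46| = 0.02.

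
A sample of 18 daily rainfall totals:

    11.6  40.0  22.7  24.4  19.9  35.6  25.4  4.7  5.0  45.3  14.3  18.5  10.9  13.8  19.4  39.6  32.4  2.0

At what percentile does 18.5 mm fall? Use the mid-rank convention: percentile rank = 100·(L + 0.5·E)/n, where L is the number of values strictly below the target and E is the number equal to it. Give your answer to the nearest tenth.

Sorted: 2.0, 4.7, 5.0, 10.9, 11.6, 13.8, 14.3, 18.5, 19.4, 19.9, 22.7, 24.4, 25.4, 32.4, 35.6, 39.6, 40.0, 45.3.
Count below 18.5: L = 7; count equal: E = 1; n = 18.
Percentile rank = 100·(7 + 0.5·1)/18 = 100·7.5/18 = 41.67.

41.7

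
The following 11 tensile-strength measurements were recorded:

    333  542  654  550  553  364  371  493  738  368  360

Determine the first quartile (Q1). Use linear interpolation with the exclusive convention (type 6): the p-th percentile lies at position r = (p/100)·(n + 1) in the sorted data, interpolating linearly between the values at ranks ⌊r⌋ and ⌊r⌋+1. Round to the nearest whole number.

Sorted: 333, 360, 364, 368, 371, 493, 542, 550, 553, 654, 738.
n = 11.
r = (25/100)·(11 + 1) = 3.
r is an integer, so P25 is the value at rank 3: 364.

364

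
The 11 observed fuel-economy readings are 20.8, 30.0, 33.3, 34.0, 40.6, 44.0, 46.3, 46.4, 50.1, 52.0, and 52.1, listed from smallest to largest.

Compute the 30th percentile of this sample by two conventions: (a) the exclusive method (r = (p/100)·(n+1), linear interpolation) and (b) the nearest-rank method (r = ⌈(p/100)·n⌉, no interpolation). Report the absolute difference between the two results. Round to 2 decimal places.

0.28

n = 11.
(a) r = 3.6; between ranks 3 (33.3) and 4 (34.0): 33.72.
(b) the nearest-rank method: rank 4 → 34.
|33.72 − 34| = 0.28.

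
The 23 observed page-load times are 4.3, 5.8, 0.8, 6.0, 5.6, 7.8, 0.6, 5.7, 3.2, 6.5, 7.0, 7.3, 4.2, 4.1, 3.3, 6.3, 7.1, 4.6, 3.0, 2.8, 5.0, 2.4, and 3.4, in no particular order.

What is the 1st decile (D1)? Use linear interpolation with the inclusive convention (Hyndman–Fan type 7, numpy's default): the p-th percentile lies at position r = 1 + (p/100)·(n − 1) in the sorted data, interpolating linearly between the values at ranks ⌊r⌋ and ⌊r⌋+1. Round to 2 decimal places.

2.48

Sorted: 0.6, 0.8, 2.4, 2.8, 3.0, 3.2, 3.3, 3.4, 4.1, 4.2, 4.3, 4.6, 5.0, 5.6, 5.7, 5.8, 6.0, 6.3, 6.5, 7.0, 7.1, 7.3, 7.8.
n = 23.
r = 1 + (10/100)·(23 − 1) = 1 + 2.2 = 3.2.
Rank 3 is 2.4 and rank 4 is 2.8.
Interpolate: 2.4 + 0.2·(2.8 − 2.4) = 2.4 + 0.2·0.4 = 2.48.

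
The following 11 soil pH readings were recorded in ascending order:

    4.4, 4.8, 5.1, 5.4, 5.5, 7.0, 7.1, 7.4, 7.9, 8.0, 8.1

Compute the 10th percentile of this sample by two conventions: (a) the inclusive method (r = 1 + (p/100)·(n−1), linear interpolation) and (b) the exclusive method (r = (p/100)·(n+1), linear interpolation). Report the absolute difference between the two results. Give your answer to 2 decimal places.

0.32

n = 11.
(a) r = 2 → value at rank 2 = 4.8.
(b) r = 1.2; between ranks 1 (4.4) and 2 (4.8): 4.48.
|4.8 − 4.48| = 0.32.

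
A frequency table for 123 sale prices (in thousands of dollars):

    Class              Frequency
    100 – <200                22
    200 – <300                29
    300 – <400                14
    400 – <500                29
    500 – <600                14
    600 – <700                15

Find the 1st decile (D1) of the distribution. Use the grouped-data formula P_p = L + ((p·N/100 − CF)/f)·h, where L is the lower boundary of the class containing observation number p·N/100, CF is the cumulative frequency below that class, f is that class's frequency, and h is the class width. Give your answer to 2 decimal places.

155.91

N = 123; target position k = 10/100 · 123 = 12.3.
Cumulative frequencies: 22, 51, 65, 94, 108, 123.
Observation 12.3 falls in the class 100 – <200.
L = 100, CF = 0, f = 22, h = 100.
P10 = 100 + ((12.3 − 0)/22)·100 = 100 + 55.9091 = 155.909.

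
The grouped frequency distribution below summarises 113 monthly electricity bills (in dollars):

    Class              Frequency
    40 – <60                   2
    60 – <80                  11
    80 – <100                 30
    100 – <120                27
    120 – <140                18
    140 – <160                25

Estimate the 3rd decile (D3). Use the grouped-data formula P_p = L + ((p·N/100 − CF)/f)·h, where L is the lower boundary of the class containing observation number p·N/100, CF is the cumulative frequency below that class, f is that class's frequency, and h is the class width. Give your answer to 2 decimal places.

93.93

N = 113; target position k = 30/100 · 113 = 33.9.
Cumulative frequencies: 2, 13, 43, 70, 88, 113.
Observation 33.9 falls in the class 80 – <100.
L = 80, CF = 13, f = 30, h = 20.
P30 = 80 + ((33.9 − 13)/30)·20 = 80 + 13.9333 = 93.9333.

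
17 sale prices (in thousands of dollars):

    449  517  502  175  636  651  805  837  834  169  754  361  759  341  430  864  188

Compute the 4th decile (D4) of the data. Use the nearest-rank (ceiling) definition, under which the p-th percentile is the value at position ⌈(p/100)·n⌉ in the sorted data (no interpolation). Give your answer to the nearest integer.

449

Sorted: 169, 175, 188, 341, 361, 430, 449, 502, 517, 636, 651, 754, 759, 805, 834, 837, 864.
n = 17.
Position = ⌈40/100 · 17⌉ = ⌈6.8⌉ = 7.
The value at rank 7 is 449.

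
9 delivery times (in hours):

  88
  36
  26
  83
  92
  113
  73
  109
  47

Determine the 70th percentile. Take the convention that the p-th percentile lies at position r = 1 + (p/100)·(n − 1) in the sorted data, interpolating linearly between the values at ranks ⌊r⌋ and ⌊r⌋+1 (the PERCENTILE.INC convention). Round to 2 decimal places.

Sorted: 26, 36, 47, 73, 83, 88, 92, 109, 113.
n = 9.
r = 1 + (70/100)·(9 − 1) = 1 + 5.6 = 6.6.
Rank 6 is 88 and rank 7 is 92.
Interpolate: 88 + 0.6·(92 − 88) = 88 + 0.6·4 = 90.4.

90.40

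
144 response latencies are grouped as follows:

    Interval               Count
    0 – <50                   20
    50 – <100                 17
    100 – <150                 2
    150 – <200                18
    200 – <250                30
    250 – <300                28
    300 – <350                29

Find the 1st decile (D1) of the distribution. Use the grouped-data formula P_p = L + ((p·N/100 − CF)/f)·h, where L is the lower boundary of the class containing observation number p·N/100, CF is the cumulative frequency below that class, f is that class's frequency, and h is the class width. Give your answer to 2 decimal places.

N = 144; target position k = 10/100 · 144 = 14.4.
Cumulative frequencies: 20, 37, 39, 57, 87, 115, 144.
Observation 14.4 falls in the class 0 – <50.
L = 0, CF = 0, f = 20, h = 50.
P10 = 0 + ((14.4 − 0)/20)·50 = 0 + 36 = 36.

36.00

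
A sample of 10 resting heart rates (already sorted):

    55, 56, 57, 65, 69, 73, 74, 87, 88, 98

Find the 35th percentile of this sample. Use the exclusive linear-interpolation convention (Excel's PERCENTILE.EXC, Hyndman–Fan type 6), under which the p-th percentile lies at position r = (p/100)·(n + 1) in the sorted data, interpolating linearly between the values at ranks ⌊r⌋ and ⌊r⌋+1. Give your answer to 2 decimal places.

n = 10.
r = (35/100)·(10 + 1) = 3.85.
Rank 3 is 57 and rank 4 is 65.
Interpolate: 57 + 0.85·(65 − 57) = 57 + 0.85·8 = 63.8.

63.80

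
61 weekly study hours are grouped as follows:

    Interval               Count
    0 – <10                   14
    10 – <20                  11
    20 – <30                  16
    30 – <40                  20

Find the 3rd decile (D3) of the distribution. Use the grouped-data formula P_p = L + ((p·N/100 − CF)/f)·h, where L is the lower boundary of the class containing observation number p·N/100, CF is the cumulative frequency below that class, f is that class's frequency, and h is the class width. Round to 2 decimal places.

N = 61; target position k = 30/100 · 61 = 18.3.
Cumulative frequencies: 14, 25, 41, 61.
Observation 18.3 falls in the class 10 – <20.
L = 10, CF = 14, f = 11, h = 10.
P30 = 10 + ((18.3 − 14)/11)·10 = 10 + 3.90909 = 13.9091.

13.91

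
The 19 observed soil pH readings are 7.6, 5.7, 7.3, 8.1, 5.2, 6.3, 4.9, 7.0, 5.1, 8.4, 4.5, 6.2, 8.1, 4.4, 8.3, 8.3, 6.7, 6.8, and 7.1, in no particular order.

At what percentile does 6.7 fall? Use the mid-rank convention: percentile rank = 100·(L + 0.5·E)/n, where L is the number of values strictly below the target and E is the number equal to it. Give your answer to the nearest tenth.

44.7

Sorted: 4.4, 4.5, 4.9, 5.1, 5.2, 5.7, 6.2, 6.3, 6.7, 6.8, 7.0, 7.1, 7.3, 7.6, 8.1, 8.1, 8.3, 8.3, 8.4.
Count below 6.7: L = 8; count equal: E = 1; n = 19.
Percentile rank = 100·(8 + 0.5·1)/19 = 100·8.5/19 = 44.74.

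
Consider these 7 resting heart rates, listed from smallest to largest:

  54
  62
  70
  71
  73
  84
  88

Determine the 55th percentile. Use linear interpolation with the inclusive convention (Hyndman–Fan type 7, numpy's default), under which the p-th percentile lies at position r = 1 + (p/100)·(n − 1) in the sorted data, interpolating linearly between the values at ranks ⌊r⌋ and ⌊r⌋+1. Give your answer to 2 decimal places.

n = 7.
r = 1 + (55/100)·(7 − 1) = 1 + 3.3 = 4.3.
Rank 4 is 71 and rank 5 is 73.
Interpolate: 71 + 0.3·(73 − 71) = 71 + 0.3·2 = 71.6.

71.60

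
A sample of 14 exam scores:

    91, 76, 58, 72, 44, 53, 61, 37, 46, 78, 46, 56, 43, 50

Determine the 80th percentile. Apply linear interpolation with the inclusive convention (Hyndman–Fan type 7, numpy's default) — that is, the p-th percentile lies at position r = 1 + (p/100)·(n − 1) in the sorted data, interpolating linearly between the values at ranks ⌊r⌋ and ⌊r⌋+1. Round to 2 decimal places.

Sorted: 37, 43, 44, 46, 46, 50, 53, 56, 58, 61, 72, 76, 78, 91.
n = 14.
r = 1 + (80/100)·(14 − 1) = 1 + 10.4 = 11.4.
Rank 11 is 72 and rank 12 is 76.
Interpolate: 72 + 0.4·(76 − 72) = 72 + 0.4·4 = 73.6.

73.60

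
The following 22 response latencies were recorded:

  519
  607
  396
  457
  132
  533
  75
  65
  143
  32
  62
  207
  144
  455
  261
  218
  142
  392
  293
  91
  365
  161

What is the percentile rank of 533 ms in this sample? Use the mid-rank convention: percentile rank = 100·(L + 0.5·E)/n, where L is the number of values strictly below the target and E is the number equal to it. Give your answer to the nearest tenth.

Sorted: 32, 62, 65, 75, 91, 132, 142, 143, 144, 161, 207, 218, 261, 293, 365, 392, 396, 455, 457, 519, 533, 607.
Count below 533: L = 20; count equal: E = 1; n = 22.
Percentile rank = 100·(20 + 0.5·1)/22 = 100·20.5/22 = 93.18.

93.2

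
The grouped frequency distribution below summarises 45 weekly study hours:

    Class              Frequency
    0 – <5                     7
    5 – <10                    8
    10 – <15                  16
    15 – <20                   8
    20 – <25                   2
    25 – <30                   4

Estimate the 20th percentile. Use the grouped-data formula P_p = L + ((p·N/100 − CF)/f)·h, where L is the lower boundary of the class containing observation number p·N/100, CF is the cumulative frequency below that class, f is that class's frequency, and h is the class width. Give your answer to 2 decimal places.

N = 45; target position k = 20/100 · 45 = 9.
Cumulative frequencies: 7, 15, 31, 39, 41, 45.
Observation 9 falls in the class 5 – <10.
L = 5, CF = 7, f = 8, h = 5.
P20 = 5 + ((9 − 7)/8)·5 = 5 + 1.25 = 6.25.

6.25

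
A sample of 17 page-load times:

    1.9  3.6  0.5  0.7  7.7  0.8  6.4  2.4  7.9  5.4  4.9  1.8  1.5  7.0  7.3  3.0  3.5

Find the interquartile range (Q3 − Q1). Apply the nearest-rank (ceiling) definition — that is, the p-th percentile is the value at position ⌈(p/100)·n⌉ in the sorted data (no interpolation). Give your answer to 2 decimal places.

Sorted: 0.5, 0.7, 0.8, 1.5, 1.8, 1.9, 2.4, 3.0, 3.5, 3.6, 4.9, 5.4, 6.4, 7.0, 7.3, 7.7, 7.9.
n = 17.
P25: rank ⌈25/100·17⌉ = 5 → 1.8.
P75: rank ⌈75/100·17⌉ = 13 → 6.4.
Difference: 6.4 − 1.8 = 4.6.

4.60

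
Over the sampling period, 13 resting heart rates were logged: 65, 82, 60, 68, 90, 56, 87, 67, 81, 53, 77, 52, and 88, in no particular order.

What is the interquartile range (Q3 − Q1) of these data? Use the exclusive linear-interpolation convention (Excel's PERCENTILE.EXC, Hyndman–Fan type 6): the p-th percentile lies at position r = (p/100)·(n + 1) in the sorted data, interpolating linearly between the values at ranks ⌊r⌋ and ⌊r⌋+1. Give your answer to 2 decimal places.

26.50

Sorted: 52, 53, 56, 60, 65, 67, 68, 77, 81, 82, 87, 88, 90.
n = 13.
P25: r = 3.5; ranks 3–4 are 56, 60; interpolating gives 58.
P75: r = 10.5; ranks 10–11 are 82, 87; interpolating gives 84.5.
Difference: 84.5 − 58 = 26.5.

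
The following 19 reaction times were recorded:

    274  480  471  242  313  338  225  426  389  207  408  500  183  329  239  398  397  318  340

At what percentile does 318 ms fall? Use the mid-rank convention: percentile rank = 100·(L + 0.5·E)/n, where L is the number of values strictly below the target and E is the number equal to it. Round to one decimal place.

Sorted: 183, 207, 225, 239, 242, 274, 313, 318, 329, 338, 340, 389, 397, 398, 408, 426, 471, 480, 500.
Count below 318: L = 7; count equal: E = 1; n = 19.
Percentile rank = 100·(7 + 0.5·1)/19 = 100·7.5/19 = 39.47.

39.5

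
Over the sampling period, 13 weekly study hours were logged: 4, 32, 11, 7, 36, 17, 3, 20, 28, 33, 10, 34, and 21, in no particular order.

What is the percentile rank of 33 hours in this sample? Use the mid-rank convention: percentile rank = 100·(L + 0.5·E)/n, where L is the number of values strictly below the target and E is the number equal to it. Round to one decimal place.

Sorted: 3, 4, 7, 10, 11, 17, 20, 21, 28, 32, 33, 34, 36.
Count below 33: L = 10; count equal: E = 1; n = 13.
Percentile rank = 100·(10 + 0.5·1)/13 = 100·10.5/13 = 80.77.

80.8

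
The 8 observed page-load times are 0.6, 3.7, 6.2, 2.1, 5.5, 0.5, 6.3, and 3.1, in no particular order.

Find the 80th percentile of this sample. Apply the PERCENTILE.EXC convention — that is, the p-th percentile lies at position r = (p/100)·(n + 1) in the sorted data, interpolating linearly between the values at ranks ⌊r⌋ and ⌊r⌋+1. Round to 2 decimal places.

Sorted: 0.5, 0.6, 2.1, 3.1, 3.7, 5.5, 6.2, 6.3.
n = 8.
r = (80/100)·(8 + 1) = 7.2.
Rank 7 is 6.2 and rank 8 is 6.3.
Interpolate: 6.2 + 0.2·(6.3 − 6.2) = 6.2 + 0.2·0.1 = 6.22.

6.22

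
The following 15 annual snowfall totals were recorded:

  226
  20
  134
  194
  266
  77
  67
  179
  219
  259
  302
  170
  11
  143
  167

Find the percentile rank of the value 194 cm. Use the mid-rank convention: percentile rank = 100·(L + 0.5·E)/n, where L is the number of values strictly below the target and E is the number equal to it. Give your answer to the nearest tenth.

Sorted: 11, 20, 67, 77, 134, 143, 167, 170, 179, 194, 219, 226, 259, 266, 302.
Count below 194: L = 9; count equal: E = 1; n = 15.
Percentile rank = 100·(9 + 0.5·1)/15 = 100·9.5/15 = 63.33.

63.3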